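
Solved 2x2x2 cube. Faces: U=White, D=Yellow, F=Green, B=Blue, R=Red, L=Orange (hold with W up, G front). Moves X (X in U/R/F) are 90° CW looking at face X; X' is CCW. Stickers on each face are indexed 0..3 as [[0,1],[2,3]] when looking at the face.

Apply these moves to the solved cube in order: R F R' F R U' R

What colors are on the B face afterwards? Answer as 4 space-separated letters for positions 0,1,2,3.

Answer: B O G B

Derivation:
After move 1 (R): R=RRRR U=WGWG F=GYGY D=YBYB B=WBWB
After move 2 (F): F=GGYY U=WGOO R=WRGR D=RRYB L=OYOB
After move 3 (R'): R=RRWG U=WWOW F=GGYO D=RGYY B=BBRB
After move 4 (F): F=YGOG U=WWBY R=ORWG D=WRYY L=OROG
After move 5 (R): R=WOGR U=WGBG F=YROY D=WRYB B=YBWB
After move 6 (U'): U=GGWB F=OROY R=YRGR B=WOWB L=YBOG
After move 7 (R): R=GYRR U=GRWY F=OROB D=WWYW B=BOGB
Query: B face = BOGB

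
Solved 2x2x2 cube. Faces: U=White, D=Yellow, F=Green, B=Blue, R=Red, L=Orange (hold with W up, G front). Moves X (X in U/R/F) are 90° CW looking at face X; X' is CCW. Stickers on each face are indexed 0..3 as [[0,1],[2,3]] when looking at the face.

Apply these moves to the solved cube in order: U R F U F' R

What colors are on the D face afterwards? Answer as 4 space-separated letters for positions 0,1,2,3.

After move 1 (U): U=WWWW F=RRGG R=BBRR B=OOBB L=GGOO
After move 2 (R): R=RBRB U=WRWG F=RYGY D=YBYO B=WOWB
After move 3 (F): F=GRYY U=WROG R=WBGB D=RRYO L=GYOB
After move 4 (U): U=OWGR F=WBYY R=WOGB B=GYWB L=GROB
After move 5 (F'): F=BYWY U=OWWG R=RORB D=RBYO L=GROG
After move 6 (R): R=RRBO U=OYWY F=BBWO D=RWYG B=GYWB
Query: D face = RWYG

Answer: R W Y G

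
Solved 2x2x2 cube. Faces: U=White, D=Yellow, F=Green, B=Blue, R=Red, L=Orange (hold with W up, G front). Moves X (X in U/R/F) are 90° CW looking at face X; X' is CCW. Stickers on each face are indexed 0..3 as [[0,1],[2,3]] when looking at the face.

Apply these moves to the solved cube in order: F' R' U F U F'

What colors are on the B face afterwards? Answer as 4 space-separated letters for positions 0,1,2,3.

Answer: G O O B

Derivation:
After move 1 (F'): F=GGGG U=WWRR R=YRYR D=OOYY L=OWOW
After move 2 (R'): R=RRYY U=WBRB F=GWGR D=OGYG B=YBOB
After move 3 (U): U=RWBB F=RRGR R=YBYY B=OWOB L=GWOW
After move 4 (F): F=GRRR U=RWWW R=BBBY D=YYYG L=GOOG
After move 5 (U): U=WRWW F=BBRR R=OWBY B=GOOB L=GROG
After move 6 (F'): F=BRBR U=WROB R=YWYY D=RGYG L=GWOW
Query: B face = GOOB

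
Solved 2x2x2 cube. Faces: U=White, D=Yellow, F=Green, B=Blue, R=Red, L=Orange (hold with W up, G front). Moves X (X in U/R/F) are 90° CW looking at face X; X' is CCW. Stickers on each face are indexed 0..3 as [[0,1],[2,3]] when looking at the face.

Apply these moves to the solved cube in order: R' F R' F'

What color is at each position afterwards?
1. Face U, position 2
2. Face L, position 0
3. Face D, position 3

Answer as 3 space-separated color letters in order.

After move 1 (R'): R=RRRR U=WBWB F=GWGW D=YGYG B=YBYB
After move 2 (F): F=GGWW U=WBOO R=WRBR D=RRYG L=OYOG
After move 3 (R'): R=RRWB U=WYOY F=GBWO D=RGYW B=GBRB
After move 4 (F'): F=BOGW U=WYRW R=GRRB D=YGYW L=OYOO
Query 1: U[2] = R
Query 2: L[0] = O
Query 3: D[3] = W

Answer: R O W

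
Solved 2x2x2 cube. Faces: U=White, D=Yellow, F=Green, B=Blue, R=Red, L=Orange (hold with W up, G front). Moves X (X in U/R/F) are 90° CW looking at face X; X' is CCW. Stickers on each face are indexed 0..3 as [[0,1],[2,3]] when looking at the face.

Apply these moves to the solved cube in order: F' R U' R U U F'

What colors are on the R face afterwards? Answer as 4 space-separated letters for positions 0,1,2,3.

Answer: W B O O

Derivation:
After move 1 (F'): F=GGGG U=WWRR R=YRYR D=OOYY L=OWOW
After move 2 (R): R=YYRR U=WGRG F=GOGY D=OBYB B=RBWB
After move 3 (U'): U=GGWR F=OWGY R=GORR B=YYWB L=RBOW
After move 4 (R): R=RGRO U=GWWY F=OBGB D=OWYY B=RYGB
After move 5 (U): U=WGYW F=RGGB R=RYRO B=RBGB L=OBOW
After move 6 (U): U=YWWG F=RYGB R=RBRO B=OBGB L=RGOW
After move 7 (F'): F=YBRG U=YWRR R=WBOO D=GWYY L=RGOW
Query: R face = WBOO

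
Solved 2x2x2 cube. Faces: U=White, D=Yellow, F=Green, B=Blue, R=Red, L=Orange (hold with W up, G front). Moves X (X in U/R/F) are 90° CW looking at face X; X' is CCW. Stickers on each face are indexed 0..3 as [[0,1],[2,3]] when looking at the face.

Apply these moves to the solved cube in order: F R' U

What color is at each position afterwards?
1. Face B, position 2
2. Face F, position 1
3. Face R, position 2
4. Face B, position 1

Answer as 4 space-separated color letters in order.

After move 1 (F): F=GGGG U=WWOO R=WRWR D=RRYY L=OYOY
After move 2 (R'): R=RRWW U=WBOB F=GWGO D=RGYG B=YBRB
After move 3 (U): U=OWBB F=RRGO R=YBWW B=OYRB L=GWOY
Query 1: B[2] = R
Query 2: F[1] = R
Query 3: R[2] = W
Query 4: B[1] = Y

Answer: R R W Y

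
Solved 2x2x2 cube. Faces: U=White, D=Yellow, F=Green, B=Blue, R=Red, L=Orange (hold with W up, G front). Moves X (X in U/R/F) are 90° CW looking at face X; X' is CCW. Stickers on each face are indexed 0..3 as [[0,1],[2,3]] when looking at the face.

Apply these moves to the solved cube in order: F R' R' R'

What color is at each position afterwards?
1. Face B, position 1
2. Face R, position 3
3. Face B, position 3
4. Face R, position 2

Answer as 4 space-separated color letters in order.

After move 1 (F): F=GGGG U=WWOO R=WRWR D=RRYY L=OYOY
After move 2 (R'): R=RRWW U=WBOB F=GWGO D=RGYG B=YBRB
After move 3 (R'): R=RWRW U=WROY F=GBGB D=RWYO B=GBGB
After move 4 (R'): R=WWRR U=WGOG F=GRGY D=RBYB B=OBWB
Query 1: B[1] = B
Query 2: R[3] = R
Query 3: B[3] = B
Query 4: R[2] = R

Answer: B R B R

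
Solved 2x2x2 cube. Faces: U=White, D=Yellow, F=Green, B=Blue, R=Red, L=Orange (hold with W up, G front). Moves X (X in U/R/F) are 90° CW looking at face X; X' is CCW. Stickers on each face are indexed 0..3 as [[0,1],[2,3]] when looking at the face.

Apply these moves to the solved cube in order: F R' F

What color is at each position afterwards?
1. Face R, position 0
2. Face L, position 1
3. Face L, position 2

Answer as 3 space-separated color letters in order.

After move 1 (F): F=GGGG U=WWOO R=WRWR D=RRYY L=OYOY
After move 2 (R'): R=RRWW U=WBOB F=GWGO D=RGYG B=YBRB
After move 3 (F): F=GGOW U=WBYY R=ORBW D=WRYG L=OROG
Query 1: R[0] = O
Query 2: L[1] = R
Query 3: L[2] = O

Answer: O R O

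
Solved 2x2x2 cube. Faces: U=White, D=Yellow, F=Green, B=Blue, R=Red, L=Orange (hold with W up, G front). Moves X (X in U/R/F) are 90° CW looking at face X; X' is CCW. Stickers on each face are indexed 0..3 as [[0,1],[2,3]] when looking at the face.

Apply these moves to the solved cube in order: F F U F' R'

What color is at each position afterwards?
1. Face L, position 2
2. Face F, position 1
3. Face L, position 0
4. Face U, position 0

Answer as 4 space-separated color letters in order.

After move 1 (F): F=GGGG U=WWOO R=WRWR D=RRYY L=OYOY
After move 2 (F): F=GGGG U=WWYY R=OROR D=WWYY L=OROR
After move 3 (U): U=YWYW F=ORGG R=BBOR B=ORBB L=GGOR
After move 4 (F'): F=RGOG U=YWBO R=WBWR D=GRYY L=GWOY
After move 5 (R'): R=BRWW U=YBBO F=RWOO D=GGYG B=YRRB
Query 1: L[2] = O
Query 2: F[1] = W
Query 3: L[0] = G
Query 4: U[0] = Y

Answer: O W G Y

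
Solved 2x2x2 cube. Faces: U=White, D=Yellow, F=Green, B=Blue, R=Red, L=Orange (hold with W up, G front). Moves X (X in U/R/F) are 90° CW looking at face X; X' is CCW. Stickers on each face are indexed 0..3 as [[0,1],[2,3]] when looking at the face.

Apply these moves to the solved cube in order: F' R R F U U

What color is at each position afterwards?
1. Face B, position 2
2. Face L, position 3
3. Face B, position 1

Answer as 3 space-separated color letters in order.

Answer: G W G

Derivation:
After move 1 (F'): F=GGGG U=WWRR R=YRYR D=OOYY L=OWOW
After move 2 (R): R=YYRR U=WGRG F=GOGY D=OBYB B=RBWB
After move 3 (R): R=RYRY U=WORY F=GBGB D=OWYR B=GBGB
After move 4 (F): F=GGBB U=WOWW R=RYYY D=RRYR L=OOOW
After move 5 (U): U=WWWO F=RYBB R=GBYY B=OOGB L=GGOW
After move 6 (U): U=WWOW F=GBBB R=OOYY B=GGGB L=RYOW
Query 1: B[2] = G
Query 2: L[3] = W
Query 3: B[1] = G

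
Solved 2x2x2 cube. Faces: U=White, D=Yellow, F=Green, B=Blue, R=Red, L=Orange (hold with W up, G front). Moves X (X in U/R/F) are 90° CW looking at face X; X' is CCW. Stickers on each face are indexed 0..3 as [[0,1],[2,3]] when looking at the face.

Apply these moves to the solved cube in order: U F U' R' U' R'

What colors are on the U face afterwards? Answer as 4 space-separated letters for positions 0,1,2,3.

After move 1 (U): U=WWWW F=RRGG R=BBRR B=OOBB L=GGOO
After move 2 (F): F=GRGR U=WWOG R=WBWR D=RBYY L=GYOY
After move 3 (U'): U=WGWO F=GYGR R=GRWR B=WBBB L=OOOY
After move 4 (R'): R=RRGW U=WBWW F=GGGO D=RYYR B=YBBB
After move 5 (U'): U=BWWW F=OOGO R=GGGW B=RRBB L=YBOY
After move 6 (R'): R=GWGG U=BBWR F=OWGW D=ROYO B=RRYB
Query: U face = BBWR

Answer: B B W R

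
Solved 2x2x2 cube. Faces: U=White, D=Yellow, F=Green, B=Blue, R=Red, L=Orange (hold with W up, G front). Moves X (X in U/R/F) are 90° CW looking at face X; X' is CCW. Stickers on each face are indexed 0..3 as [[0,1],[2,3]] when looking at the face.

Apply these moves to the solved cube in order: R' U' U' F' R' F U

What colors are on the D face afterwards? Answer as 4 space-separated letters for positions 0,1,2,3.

Answer: G O Y G

Derivation:
After move 1 (R'): R=RRRR U=WBWB F=GWGW D=YGYG B=YBYB
After move 2 (U'): U=BBWW F=OOGW R=GWRR B=RRYB L=YBOO
After move 3 (U'): U=BWBW F=YBGW R=OORR B=GWYB L=RROO
After move 4 (F'): F=BWYG U=BWOR R=GOYR D=ROYG L=RWOB
After move 5 (R'): R=ORGY U=BYOG F=BWYR D=RWYG B=GWOB
After move 6 (F): F=YBRW U=BYBW R=ORGY D=GOYG L=RROW
After move 7 (U): U=BBWY F=ORRW R=GWGY B=RROB L=YBOW
Query: D face = GOYG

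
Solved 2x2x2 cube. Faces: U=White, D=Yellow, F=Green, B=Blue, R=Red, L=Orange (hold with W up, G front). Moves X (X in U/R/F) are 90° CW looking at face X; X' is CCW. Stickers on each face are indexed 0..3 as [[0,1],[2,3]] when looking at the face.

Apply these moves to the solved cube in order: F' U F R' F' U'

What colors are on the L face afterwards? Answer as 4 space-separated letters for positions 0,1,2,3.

Answer: Y W O W

Derivation:
After move 1 (F'): F=GGGG U=WWRR R=YRYR D=OOYY L=OWOW
After move 2 (U): U=RWRW F=YRGG R=BBYR B=OWBB L=GGOW
After move 3 (F): F=GYGR U=RWWG R=RBWR D=YBYY L=GOOO
After move 4 (R'): R=BRRW U=RBWO F=GWGG D=YYYR B=YWBB
After move 5 (F'): F=WGGG U=RBBR R=YRYW D=OOYR L=GOOW
After move 6 (U'): U=BRRB F=GOGG R=WGYW B=YRBB L=YWOW
Query: L face = YWOW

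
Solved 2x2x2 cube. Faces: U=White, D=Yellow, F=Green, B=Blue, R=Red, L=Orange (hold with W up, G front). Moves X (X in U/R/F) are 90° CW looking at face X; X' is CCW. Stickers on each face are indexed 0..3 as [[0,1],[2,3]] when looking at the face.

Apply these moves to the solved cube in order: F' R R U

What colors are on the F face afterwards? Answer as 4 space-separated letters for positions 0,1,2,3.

Answer: R Y G B

Derivation:
After move 1 (F'): F=GGGG U=WWRR R=YRYR D=OOYY L=OWOW
After move 2 (R): R=YYRR U=WGRG F=GOGY D=OBYB B=RBWB
After move 3 (R): R=RYRY U=WORY F=GBGB D=OWYR B=GBGB
After move 4 (U): U=RWYO F=RYGB R=GBRY B=OWGB L=GBOW
Query: F face = RYGB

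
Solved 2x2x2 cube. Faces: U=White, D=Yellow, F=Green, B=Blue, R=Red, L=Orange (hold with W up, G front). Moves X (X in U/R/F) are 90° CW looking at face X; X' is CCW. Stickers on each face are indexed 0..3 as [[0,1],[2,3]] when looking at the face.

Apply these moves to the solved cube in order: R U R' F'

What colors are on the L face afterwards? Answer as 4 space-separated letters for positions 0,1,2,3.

Answer: G O O G

Derivation:
After move 1 (R): R=RRRR U=WGWG F=GYGY D=YBYB B=WBWB
After move 2 (U): U=WWGG F=RRGY R=WBRR B=OOWB L=GYOO
After move 3 (R'): R=BRWR U=WWGO F=RWGG D=YRYY B=BOBB
After move 4 (F'): F=WGRG U=WWBW R=RRYR D=YOYY L=GOOG
Query: L face = GOOG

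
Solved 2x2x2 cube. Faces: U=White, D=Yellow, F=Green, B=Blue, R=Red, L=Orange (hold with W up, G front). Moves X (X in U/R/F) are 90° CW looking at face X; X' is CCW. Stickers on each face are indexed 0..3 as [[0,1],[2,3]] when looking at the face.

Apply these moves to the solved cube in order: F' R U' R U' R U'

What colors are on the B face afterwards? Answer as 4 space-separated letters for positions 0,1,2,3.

After move 1 (F'): F=GGGG U=WWRR R=YRYR D=OOYY L=OWOW
After move 2 (R): R=YYRR U=WGRG F=GOGY D=OBYB B=RBWB
After move 3 (U'): U=GGWR F=OWGY R=GORR B=YYWB L=RBOW
After move 4 (R): R=RGRO U=GWWY F=OBGB D=OWYY B=RYGB
After move 5 (U'): U=WYGW F=RBGB R=OBRO B=RGGB L=RYOW
After move 6 (R): R=ROOB U=WBGB F=RWGY D=OGYR B=WGYB
After move 7 (U'): U=BBWG F=RYGY R=RWOB B=ROYB L=WGOW
Query: B face = ROYB

Answer: R O Y B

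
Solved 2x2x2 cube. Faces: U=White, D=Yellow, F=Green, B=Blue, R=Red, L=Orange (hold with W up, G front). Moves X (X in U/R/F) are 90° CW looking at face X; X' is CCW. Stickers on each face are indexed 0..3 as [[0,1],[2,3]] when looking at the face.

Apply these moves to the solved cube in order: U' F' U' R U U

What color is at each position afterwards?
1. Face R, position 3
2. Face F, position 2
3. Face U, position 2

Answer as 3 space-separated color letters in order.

After move 1 (U'): U=WWWW F=OOGG R=GGRR B=RRBB L=BBOO
After move 2 (F'): F=OGOG U=WWGR R=YGYR D=BOYY L=BWOW
After move 3 (U'): U=WRWG F=BWOG R=OGYR B=YGBB L=RROW
After move 4 (R): R=YORG U=WWWG F=BOOY D=BBYY B=GGRB
After move 5 (U): U=WWGW F=YOOY R=GGRG B=RRRB L=BOOW
After move 6 (U): U=GWWW F=GGOY R=RRRG B=BORB L=YOOW
Query 1: R[3] = G
Query 2: F[2] = O
Query 3: U[2] = W

Answer: G O W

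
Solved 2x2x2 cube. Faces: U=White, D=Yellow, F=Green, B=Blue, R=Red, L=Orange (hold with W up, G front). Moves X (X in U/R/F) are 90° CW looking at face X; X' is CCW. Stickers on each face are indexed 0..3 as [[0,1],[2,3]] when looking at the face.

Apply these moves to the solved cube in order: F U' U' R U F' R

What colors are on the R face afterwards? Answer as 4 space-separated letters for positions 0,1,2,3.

Answer: R B Y G

Derivation:
After move 1 (F): F=GGGG U=WWOO R=WRWR D=RRYY L=OYOY
After move 2 (U'): U=WOWO F=OYGG R=GGWR B=WRBB L=BBOY
After move 3 (U'): U=OOWW F=BBGG R=OYWR B=GGBB L=WROY
After move 4 (R): R=WORY U=OBWG F=BRGY D=RBYG B=WGOB
After move 5 (U): U=WOGB F=WOGY R=WGRY B=WROB L=BROY
After move 6 (F'): F=OYWG U=WOWR R=BGRY D=RYYG L=BBOG
After move 7 (R): R=RBYG U=WYWG F=OYWG D=ROYW B=RROB
Query: R face = RBYG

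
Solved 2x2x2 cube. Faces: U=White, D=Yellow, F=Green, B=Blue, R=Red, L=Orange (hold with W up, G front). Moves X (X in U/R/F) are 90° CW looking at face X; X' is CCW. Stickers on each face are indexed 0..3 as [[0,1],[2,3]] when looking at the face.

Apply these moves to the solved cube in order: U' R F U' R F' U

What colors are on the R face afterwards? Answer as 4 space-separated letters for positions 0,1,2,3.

After move 1 (U'): U=WWWW F=OOGG R=GGRR B=RRBB L=BBOO
After move 2 (R): R=RGRG U=WOWG F=OYGY D=YBYR B=WRWB
After move 3 (F): F=GOYY U=WOOB R=WGGG D=RRYR L=BYOB
After move 4 (U'): U=OBWO F=BYYY R=GOGG B=WGWB L=WROB
After move 5 (R): R=GGGO U=OYWY F=BRYR D=RWYW B=OGBB
After move 6 (F'): F=RRBY U=OYGG R=WGRO D=RBYW L=WYOW
After move 7 (U): U=GOGY F=WGBY R=OGRO B=WYBB L=RROW
Query: R face = OGRO

Answer: O G R O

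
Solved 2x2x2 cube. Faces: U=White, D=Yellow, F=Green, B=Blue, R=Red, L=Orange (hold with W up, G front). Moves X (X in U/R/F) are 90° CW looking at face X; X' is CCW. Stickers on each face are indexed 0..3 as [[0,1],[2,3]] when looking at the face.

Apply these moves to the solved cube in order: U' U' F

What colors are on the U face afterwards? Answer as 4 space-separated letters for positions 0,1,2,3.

Answer: W W O R

Derivation:
After move 1 (U'): U=WWWW F=OOGG R=GGRR B=RRBB L=BBOO
After move 2 (U'): U=WWWW F=BBGG R=OORR B=GGBB L=RROO
After move 3 (F): F=GBGB U=WWOR R=WOWR D=ROYY L=RYOY
Query: U face = WWOR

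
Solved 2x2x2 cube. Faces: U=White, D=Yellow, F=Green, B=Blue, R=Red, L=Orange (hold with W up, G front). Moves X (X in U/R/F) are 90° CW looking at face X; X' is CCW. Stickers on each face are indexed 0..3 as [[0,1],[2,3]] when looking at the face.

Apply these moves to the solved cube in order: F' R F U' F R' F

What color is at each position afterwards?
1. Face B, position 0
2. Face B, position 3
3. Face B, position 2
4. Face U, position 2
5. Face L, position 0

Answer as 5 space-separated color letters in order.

After move 1 (F'): F=GGGG U=WWRR R=YRYR D=OOYY L=OWOW
After move 2 (R): R=YYRR U=WGRG F=GOGY D=OBYB B=RBWB
After move 3 (F): F=GGYO U=WGWW R=RYGR D=RYYB L=OOOB
After move 4 (U'): U=GWWW F=OOYO R=GGGR B=RYWB L=RBOB
After move 5 (F): F=YOOO U=GWBB R=WGWR D=GGYB L=RROY
After move 6 (R'): R=GRWW U=GWBR F=YWOB D=GOYO B=BYGB
After move 7 (F): F=OYBW U=GWYR R=BRRW D=WGYO L=RGOO
Query 1: B[0] = B
Query 2: B[3] = B
Query 3: B[2] = G
Query 4: U[2] = Y
Query 5: L[0] = R

Answer: B B G Y R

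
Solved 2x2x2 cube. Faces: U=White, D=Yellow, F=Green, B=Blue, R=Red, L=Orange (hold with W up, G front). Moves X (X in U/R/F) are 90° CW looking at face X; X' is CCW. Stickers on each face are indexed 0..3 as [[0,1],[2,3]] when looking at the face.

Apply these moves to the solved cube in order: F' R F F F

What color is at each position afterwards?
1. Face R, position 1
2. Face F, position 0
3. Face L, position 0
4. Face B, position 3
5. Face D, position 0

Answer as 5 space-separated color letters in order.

Answer: Y O O B W

Derivation:
After move 1 (F'): F=GGGG U=WWRR R=YRYR D=OOYY L=OWOW
After move 2 (R): R=YYRR U=WGRG F=GOGY D=OBYB B=RBWB
After move 3 (F): F=GGYO U=WGWW R=RYGR D=RYYB L=OOOB
After move 4 (F): F=YGOG U=WGBO R=WYWR D=GRYB L=OROY
After move 5 (F): F=OYGG U=WGYR R=BYOR D=WWYB L=OGOR
Query 1: R[1] = Y
Query 2: F[0] = O
Query 3: L[0] = O
Query 4: B[3] = B
Query 5: D[0] = W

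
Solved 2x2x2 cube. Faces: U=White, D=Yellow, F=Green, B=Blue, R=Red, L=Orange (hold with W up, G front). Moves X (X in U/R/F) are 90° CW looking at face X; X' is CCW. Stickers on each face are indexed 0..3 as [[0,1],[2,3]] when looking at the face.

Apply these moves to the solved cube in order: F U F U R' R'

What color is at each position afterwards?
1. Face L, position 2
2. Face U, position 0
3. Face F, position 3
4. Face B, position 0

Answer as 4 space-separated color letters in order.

Answer: O Y G R

Derivation:
After move 1 (F): F=GGGG U=WWOO R=WRWR D=RRYY L=OYOY
After move 2 (U): U=OWOW F=WRGG R=BBWR B=OYBB L=GGOY
After move 3 (F): F=GWGR U=OWYG R=OBWR D=WBYY L=GROR
After move 4 (U): U=YOGW F=OBGR R=OYWR B=GRBB L=GWOR
After move 5 (R'): R=YROW U=YBGG F=OOGW D=WBYR B=YRBB
After move 6 (R'): R=RWYO U=YBGY F=OBGG D=WOYW B=RRBB
Query 1: L[2] = O
Query 2: U[0] = Y
Query 3: F[3] = G
Query 4: B[0] = R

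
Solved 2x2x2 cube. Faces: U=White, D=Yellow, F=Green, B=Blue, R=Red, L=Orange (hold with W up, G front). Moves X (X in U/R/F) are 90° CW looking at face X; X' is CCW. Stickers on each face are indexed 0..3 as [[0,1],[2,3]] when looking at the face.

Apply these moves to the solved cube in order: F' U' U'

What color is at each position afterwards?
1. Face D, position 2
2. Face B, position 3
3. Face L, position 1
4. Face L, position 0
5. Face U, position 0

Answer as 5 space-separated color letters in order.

After move 1 (F'): F=GGGG U=WWRR R=YRYR D=OOYY L=OWOW
After move 2 (U'): U=WRWR F=OWGG R=GGYR B=YRBB L=BBOW
After move 3 (U'): U=RRWW F=BBGG R=OWYR B=GGBB L=YROW
Query 1: D[2] = Y
Query 2: B[3] = B
Query 3: L[1] = R
Query 4: L[0] = Y
Query 5: U[0] = R

Answer: Y B R Y R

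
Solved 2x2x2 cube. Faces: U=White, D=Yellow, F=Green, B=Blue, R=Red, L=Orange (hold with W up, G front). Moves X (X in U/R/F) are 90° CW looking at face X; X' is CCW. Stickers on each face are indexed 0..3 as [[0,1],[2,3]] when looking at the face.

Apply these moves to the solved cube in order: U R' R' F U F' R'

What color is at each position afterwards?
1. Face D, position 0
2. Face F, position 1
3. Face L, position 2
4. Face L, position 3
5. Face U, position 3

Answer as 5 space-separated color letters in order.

Answer: R W O G G

Derivation:
After move 1 (U): U=WWWW F=RRGG R=BBRR B=OOBB L=GGOO
After move 2 (R'): R=BRBR U=WBWO F=RWGW D=YRYG B=YOYB
After move 3 (R'): R=RRBB U=WYWY F=RBGO D=YWYW B=GORB
After move 4 (F): F=GROB U=WYOG R=WRYB D=BRYW L=GYOW
After move 5 (U): U=OWGY F=WROB R=GOYB B=GYRB L=GROW
After move 6 (F'): F=RBWO U=OWGY R=ROBB D=RWYW L=GYOG
After move 7 (R'): R=OBRB U=ORGG F=RWWY D=RBYO B=WYWB
Query 1: D[0] = R
Query 2: F[1] = W
Query 3: L[2] = O
Query 4: L[3] = G
Query 5: U[3] = G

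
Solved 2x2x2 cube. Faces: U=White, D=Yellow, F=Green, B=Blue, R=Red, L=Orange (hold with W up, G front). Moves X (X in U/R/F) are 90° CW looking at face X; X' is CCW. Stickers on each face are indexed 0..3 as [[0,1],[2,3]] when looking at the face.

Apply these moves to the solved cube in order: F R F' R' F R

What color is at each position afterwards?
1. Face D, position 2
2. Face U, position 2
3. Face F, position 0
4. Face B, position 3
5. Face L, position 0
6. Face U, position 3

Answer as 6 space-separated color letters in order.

Answer: Y O G B O G

Derivation:
After move 1 (F): F=GGGG U=WWOO R=WRWR D=RRYY L=OYOY
After move 2 (R): R=WWRR U=WGOG F=GRGY D=RBYB B=OBWB
After move 3 (F'): F=RYGG U=WGWR R=BWRR D=YYYB L=OGOO
After move 4 (R'): R=WRBR U=WWWO F=RGGR D=YYYG B=BBYB
After move 5 (F): F=GRRG U=WWOG R=WROR D=BWYG L=OYOY
After move 6 (R): R=OWRR U=WROG F=GWRG D=BYYB B=GBWB
Query 1: D[2] = Y
Query 2: U[2] = O
Query 3: F[0] = G
Query 4: B[3] = B
Query 5: L[0] = O
Query 6: U[3] = G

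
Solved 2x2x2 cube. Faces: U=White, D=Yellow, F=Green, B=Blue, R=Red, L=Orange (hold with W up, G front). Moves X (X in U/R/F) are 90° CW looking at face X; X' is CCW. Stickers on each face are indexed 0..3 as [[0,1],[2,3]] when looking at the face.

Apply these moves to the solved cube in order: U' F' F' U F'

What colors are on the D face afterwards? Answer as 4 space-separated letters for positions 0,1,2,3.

After move 1 (U'): U=WWWW F=OOGG R=GGRR B=RRBB L=BBOO
After move 2 (F'): F=OGOG U=WWGR R=YGYR D=BOYY L=BWOW
After move 3 (F'): F=GGOO U=WWYY R=OGBR D=WWYY L=BROG
After move 4 (U): U=YWYW F=OGOO R=RRBR B=BRBB L=GGOG
After move 5 (F'): F=GOOO U=YWRB R=WRWR D=GGYY L=GWOY
Query: D face = GGYY

Answer: G G Y Y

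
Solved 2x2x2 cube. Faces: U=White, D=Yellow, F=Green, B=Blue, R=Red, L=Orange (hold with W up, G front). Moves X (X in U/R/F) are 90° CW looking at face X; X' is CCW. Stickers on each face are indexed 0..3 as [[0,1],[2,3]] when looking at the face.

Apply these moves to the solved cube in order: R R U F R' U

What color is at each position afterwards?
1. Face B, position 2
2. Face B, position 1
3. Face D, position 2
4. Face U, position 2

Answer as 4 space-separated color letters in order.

Answer: G Y Y O

Derivation:
After move 1 (R): R=RRRR U=WGWG F=GYGY D=YBYB B=WBWB
After move 2 (R): R=RRRR U=WYWY F=GBGB D=YWYW B=GBGB
After move 3 (U): U=WWYY F=RRGB R=GBRR B=OOGB L=GBOO
After move 4 (F): F=GRBR U=WWOB R=YBYR D=RGYW L=GYOW
After move 5 (R'): R=BRYY U=WGOO F=GWBB D=RRYR B=WOGB
After move 6 (U): U=OWOG F=BRBB R=WOYY B=GYGB L=GWOW
Query 1: B[2] = G
Query 2: B[1] = Y
Query 3: D[2] = Y
Query 4: U[2] = O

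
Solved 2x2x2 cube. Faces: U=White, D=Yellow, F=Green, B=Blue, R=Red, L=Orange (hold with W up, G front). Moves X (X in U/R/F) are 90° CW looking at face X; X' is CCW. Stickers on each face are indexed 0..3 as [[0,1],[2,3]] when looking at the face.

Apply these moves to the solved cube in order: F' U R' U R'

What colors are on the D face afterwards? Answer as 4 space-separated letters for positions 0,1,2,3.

After move 1 (F'): F=GGGG U=WWRR R=YRYR D=OOYY L=OWOW
After move 2 (U): U=RWRW F=YRGG R=BBYR B=OWBB L=GGOW
After move 3 (R'): R=BRBY U=RBRO F=YWGW D=ORYG B=YWOB
After move 4 (U): U=RROB F=BRGW R=YWBY B=GGOB L=YWOW
After move 5 (R'): R=WYYB U=ROOG F=BRGB D=ORYW B=GGRB
Query: D face = ORYW

Answer: O R Y W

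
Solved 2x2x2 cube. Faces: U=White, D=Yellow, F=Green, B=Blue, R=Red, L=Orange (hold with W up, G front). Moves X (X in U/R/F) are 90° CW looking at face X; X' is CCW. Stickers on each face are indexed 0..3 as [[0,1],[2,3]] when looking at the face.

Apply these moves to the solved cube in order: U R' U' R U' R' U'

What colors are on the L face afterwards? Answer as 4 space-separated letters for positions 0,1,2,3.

After move 1 (U): U=WWWW F=RRGG R=BBRR B=OOBB L=GGOO
After move 2 (R'): R=BRBR U=WBWO F=RWGW D=YRYG B=YOYB
After move 3 (U'): U=BOWW F=GGGW R=RWBR B=BRYB L=YOOO
After move 4 (R): R=BRRW U=BGWW F=GRGG D=YYYB B=WROB
After move 5 (U'): U=GWBW F=YOGG R=GRRW B=BROB L=WROO
After move 6 (R'): R=RWGR U=GOBB F=YWGW D=YOYG B=BRYB
After move 7 (U'): U=OBGB F=WRGW R=YWGR B=RWYB L=BROO
Query: L face = BROO

Answer: B R O O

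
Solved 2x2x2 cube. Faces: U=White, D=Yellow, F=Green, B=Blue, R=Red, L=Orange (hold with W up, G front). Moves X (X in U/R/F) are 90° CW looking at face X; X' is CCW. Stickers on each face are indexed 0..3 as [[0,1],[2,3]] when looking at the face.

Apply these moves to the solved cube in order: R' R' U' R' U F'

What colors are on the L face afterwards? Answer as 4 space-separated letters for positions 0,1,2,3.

After move 1 (R'): R=RRRR U=WBWB F=GWGW D=YGYG B=YBYB
After move 2 (R'): R=RRRR U=WYWY F=GBGB D=YWYW B=GBGB
After move 3 (U'): U=YYWW F=OOGB R=GBRR B=RRGB L=GBOO
After move 4 (R'): R=BRGR U=YGWR F=OYGW D=YOYB B=WRWB
After move 5 (U): U=WYRG F=BRGW R=WRGR B=GBWB L=OYOO
After move 6 (F'): F=RWBG U=WYWG R=ORYR D=YOYB L=OGOR
Query: L face = OGOR

Answer: O G O R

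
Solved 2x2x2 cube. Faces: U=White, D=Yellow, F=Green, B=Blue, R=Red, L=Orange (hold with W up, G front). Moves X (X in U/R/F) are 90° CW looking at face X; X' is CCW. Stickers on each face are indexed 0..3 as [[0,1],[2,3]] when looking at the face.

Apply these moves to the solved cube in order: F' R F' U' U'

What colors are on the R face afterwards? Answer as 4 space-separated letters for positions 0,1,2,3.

Answer: O G O R

Derivation:
After move 1 (F'): F=GGGG U=WWRR R=YRYR D=OOYY L=OWOW
After move 2 (R): R=YYRR U=WGRG F=GOGY D=OBYB B=RBWB
After move 3 (F'): F=OYGG U=WGYR R=BYOR D=WWYB L=OGOR
After move 4 (U'): U=GRWY F=OGGG R=OYOR B=BYWB L=RBOR
After move 5 (U'): U=RYGW F=RBGG R=OGOR B=OYWB L=BYOR
Query: R face = OGOR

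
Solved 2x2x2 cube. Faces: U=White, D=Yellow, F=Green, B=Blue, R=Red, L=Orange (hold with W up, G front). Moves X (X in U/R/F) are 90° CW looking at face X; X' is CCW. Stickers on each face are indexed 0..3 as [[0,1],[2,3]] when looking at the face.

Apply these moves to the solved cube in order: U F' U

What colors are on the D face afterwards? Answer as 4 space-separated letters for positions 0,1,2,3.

Answer: G O Y Y

Derivation:
After move 1 (U): U=WWWW F=RRGG R=BBRR B=OOBB L=GGOO
After move 2 (F'): F=RGRG U=WWBR R=YBYR D=GOYY L=GWOW
After move 3 (U): U=BWRW F=YBRG R=OOYR B=GWBB L=RGOW
Query: D face = GOYY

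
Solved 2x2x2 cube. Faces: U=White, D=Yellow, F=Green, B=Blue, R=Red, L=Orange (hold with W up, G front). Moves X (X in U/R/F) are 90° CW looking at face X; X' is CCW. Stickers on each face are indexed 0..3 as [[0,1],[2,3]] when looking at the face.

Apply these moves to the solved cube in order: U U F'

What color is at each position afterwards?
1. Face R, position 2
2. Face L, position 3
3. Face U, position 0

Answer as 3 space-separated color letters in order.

After move 1 (U): U=WWWW F=RRGG R=BBRR B=OOBB L=GGOO
After move 2 (U): U=WWWW F=BBGG R=OORR B=GGBB L=RROO
After move 3 (F'): F=BGBG U=WWOR R=YOYR D=ROYY L=RWOW
Query 1: R[2] = Y
Query 2: L[3] = W
Query 3: U[0] = W

Answer: Y W W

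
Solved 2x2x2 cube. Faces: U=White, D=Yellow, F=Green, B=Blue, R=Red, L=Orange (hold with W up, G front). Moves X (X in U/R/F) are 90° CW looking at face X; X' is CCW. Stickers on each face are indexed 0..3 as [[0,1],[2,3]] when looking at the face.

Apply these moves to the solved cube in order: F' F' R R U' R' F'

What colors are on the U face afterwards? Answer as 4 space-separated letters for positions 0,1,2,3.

After move 1 (F'): F=GGGG U=WWRR R=YRYR D=OOYY L=OWOW
After move 2 (F'): F=GGGG U=WWYY R=OROR D=WWYY L=OROR
After move 3 (R): R=OORR U=WGYG F=GWGY D=WBYB B=YBWB
After move 4 (R): R=RORO U=WWYY F=GBGB D=WWYY B=GBGB
After move 5 (U'): U=WYWY F=ORGB R=GBRO B=ROGB L=GBOR
After move 6 (R'): R=BOGR U=WGWR F=OYGY D=WRYB B=YOWB
After move 7 (F'): F=YYOG U=WGBG R=ROWR D=BRYB L=GROW
Query: U face = WGBG

Answer: W G B G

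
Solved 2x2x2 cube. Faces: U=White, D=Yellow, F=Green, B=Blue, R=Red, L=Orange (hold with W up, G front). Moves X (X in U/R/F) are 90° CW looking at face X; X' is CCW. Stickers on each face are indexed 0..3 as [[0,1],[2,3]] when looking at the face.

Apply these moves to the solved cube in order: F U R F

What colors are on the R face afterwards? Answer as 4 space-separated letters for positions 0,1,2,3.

After move 1 (F): F=GGGG U=WWOO R=WRWR D=RRYY L=OYOY
After move 2 (U): U=OWOW F=WRGG R=BBWR B=OYBB L=GGOY
After move 3 (R): R=WBRB U=OROG F=WRGY D=RBYO B=WYWB
After move 4 (F): F=GWYR U=ORYG R=OBGB D=RWYO L=GROB
Query: R face = OBGB

Answer: O B G B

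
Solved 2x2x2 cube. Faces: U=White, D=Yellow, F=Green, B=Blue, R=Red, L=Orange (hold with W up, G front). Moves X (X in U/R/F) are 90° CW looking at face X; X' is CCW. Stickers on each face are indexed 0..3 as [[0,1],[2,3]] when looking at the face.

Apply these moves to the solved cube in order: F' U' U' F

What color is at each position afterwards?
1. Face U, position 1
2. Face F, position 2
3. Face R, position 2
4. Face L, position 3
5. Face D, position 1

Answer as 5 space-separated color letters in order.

After move 1 (F'): F=GGGG U=WWRR R=YRYR D=OOYY L=OWOW
After move 2 (U'): U=WRWR F=OWGG R=GGYR B=YRBB L=BBOW
After move 3 (U'): U=RRWW F=BBGG R=OWYR B=GGBB L=YROW
After move 4 (F): F=GBGB U=RRWR R=WWWR D=YOYY L=YOOO
Query 1: U[1] = R
Query 2: F[2] = G
Query 3: R[2] = W
Query 4: L[3] = O
Query 5: D[1] = O

Answer: R G W O O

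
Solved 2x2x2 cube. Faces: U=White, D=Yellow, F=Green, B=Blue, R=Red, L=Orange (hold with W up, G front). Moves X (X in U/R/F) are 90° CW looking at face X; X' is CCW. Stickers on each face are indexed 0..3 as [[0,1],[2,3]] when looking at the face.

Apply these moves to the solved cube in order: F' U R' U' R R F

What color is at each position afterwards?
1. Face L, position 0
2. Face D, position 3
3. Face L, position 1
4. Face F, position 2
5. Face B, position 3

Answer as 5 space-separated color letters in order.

Answer: Y R O B B

Derivation:
After move 1 (F'): F=GGGG U=WWRR R=YRYR D=OOYY L=OWOW
After move 2 (U): U=RWRW F=YRGG R=BBYR B=OWBB L=GGOW
After move 3 (R'): R=BRBY U=RBRO F=YWGW D=ORYG B=YWOB
After move 4 (U'): U=BORR F=GGGW R=YWBY B=BROB L=YWOW
After move 5 (R): R=BYYW U=BGRW F=GRGG D=OOYB B=RROB
After move 6 (R): R=YBWY U=BRRG F=GOGB D=OOYR B=WRGB
After move 7 (F): F=GGBO U=BRWW R=RBGY D=WYYR L=YOOO
Query 1: L[0] = Y
Query 2: D[3] = R
Query 3: L[1] = O
Query 4: F[2] = B
Query 5: B[3] = B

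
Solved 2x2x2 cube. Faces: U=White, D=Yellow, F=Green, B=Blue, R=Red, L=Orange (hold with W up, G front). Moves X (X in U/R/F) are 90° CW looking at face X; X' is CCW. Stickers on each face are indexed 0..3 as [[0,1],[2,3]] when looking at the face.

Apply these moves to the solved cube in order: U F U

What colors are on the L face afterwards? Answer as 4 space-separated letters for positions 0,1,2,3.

Answer: G R O Y

Derivation:
After move 1 (U): U=WWWW F=RRGG R=BBRR B=OOBB L=GGOO
After move 2 (F): F=GRGR U=WWOG R=WBWR D=RBYY L=GYOY
After move 3 (U): U=OWGW F=WBGR R=OOWR B=GYBB L=GROY
Query: L face = GROY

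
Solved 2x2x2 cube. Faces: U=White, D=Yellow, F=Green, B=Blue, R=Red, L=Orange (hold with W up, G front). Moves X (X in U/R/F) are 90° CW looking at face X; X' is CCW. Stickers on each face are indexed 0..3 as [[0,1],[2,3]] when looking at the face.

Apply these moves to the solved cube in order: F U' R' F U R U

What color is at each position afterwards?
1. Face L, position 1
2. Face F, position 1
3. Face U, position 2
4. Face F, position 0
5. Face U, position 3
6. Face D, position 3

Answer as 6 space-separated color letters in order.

Answer: G Y O W R B

Derivation:
After move 1 (F): F=GGGG U=WWOO R=WRWR D=RRYY L=OYOY
After move 2 (U'): U=WOWO F=OYGG R=GGWR B=WRBB L=BBOY
After move 3 (R'): R=GRGW U=WBWW F=OOGO D=RYYG B=YRRB
After move 4 (F): F=GOOO U=WBYB R=WRWW D=GGYG L=BROY
After move 5 (U): U=YWBB F=WROO R=YRWW B=BRRB L=GOOY
After move 6 (R): R=WYWR U=YRBO F=WGOG D=GRYB B=BRWB
After move 7 (U): U=BYOR F=WYOG R=BRWR B=GOWB L=WGOY
Query 1: L[1] = G
Query 2: F[1] = Y
Query 3: U[2] = O
Query 4: F[0] = W
Query 5: U[3] = R
Query 6: D[3] = B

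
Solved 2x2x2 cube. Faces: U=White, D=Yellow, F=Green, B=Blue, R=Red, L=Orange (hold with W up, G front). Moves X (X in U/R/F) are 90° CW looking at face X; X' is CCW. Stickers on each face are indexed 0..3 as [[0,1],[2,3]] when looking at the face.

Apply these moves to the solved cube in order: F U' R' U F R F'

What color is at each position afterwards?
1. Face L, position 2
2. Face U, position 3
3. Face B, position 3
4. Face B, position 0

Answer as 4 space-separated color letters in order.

After move 1 (F): F=GGGG U=WWOO R=WRWR D=RRYY L=OYOY
After move 2 (U'): U=WOWO F=OYGG R=GGWR B=WRBB L=BBOY
After move 3 (R'): R=GRGW U=WBWW F=OOGO D=RYYG B=YRRB
After move 4 (U): U=WWWB F=GRGO R=YRGW B=BBRB L=OOOY
After move 5 (F): F=GGOR U=WWYO R=WRBW D=GYYG L=OROY
After move 6 (R): R=BWWR U=WGYR F=GYOG D=GRYB B=OBWB
After move 7 (F'): F=YGGO U=WGBW R=RWGR D=RYYB L=OROY
Query 1: L[2] = O
Query 2: U[3] = W
Query 3: B[3] = B
Query 4: B[0] = O

Answer: O W B O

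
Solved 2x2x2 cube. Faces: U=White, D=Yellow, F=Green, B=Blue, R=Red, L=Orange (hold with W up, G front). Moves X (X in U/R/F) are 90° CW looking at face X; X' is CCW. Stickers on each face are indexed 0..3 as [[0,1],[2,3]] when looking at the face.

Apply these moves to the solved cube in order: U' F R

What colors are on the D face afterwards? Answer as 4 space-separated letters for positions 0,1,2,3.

After move 1 (U'): U=WWWW F=OOGG R=GGRR B=RRBB L=BBOO
After move 2 (F): F=GOGO U=WWOB R=WGWR D=RGYY L=BYOY
After move 3 (R): R=WWRG U=WOOO F=GGGY D=RBYR B=BRWB
Query: D face = RBYR

Answer: R B Y R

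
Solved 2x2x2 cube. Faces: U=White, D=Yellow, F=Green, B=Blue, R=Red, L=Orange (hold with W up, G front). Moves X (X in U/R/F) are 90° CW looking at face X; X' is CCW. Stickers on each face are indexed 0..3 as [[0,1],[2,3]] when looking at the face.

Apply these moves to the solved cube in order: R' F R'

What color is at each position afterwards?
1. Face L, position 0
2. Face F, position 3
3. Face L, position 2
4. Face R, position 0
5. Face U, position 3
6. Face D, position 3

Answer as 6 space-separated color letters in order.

Answer: O O O R Y W

Derivation:
After move 1 (R'): R=RRRR U=WBWB F=GWGW D=YGYG B=YBYB
After move 2 (F): F=GGWW U=WBOO R=WRBR D=RRYG L=OYOG
After move 3 (R'): R=RRWB U=WYOY F=GBWO D=RGYW B=GBRB
Query 1: L[0] = O
Query 2: F[3] = O
Query 3: L[2] = O
Query 4: R[0] = R
Query 5: U[3] = Y
Query 6: D[3] = W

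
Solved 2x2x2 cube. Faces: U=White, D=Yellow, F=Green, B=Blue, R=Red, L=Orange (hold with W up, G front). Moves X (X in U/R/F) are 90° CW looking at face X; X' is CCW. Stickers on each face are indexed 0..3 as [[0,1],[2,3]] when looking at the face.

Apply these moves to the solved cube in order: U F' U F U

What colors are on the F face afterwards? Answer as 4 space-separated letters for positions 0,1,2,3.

Answer: R O G B

Derivation:
After move 1 (U): U=WWWW F=RRGG R=BBRR B=OOBB L=GGOO
After move 2 (F'): F=RGRG U=WWBR R=YBYR D=GOYY L=GWOW
After move 3 (U): U=BWRW F=YBRG R=OOYR B=GWBB L=RGOW
After move 4 (F): F=RYGB U=BWWG R=ROWR D=YOYY L=RGOO
After move 5 (U): U=WBGW F=ROGB R=GWWR B=RGBB L=RYOO
Query: F face = ROGB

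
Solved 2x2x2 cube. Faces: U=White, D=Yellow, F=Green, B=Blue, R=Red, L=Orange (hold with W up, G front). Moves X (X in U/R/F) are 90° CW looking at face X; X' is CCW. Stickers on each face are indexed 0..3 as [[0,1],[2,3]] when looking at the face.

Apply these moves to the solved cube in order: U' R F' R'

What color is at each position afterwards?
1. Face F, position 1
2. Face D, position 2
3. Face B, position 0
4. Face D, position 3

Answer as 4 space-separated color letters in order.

After move 1 (U'): U=WWWW F=OOGG R=GGRR B=RRBB L=BBOO
After move 2 (R): R=RGRG U=WOWG F=OYGY D=YBYR B=WRWB
After move 3 (F'): F=YYOG U=WORR R=BGYG D=BOYR L=BGOW
After move 4 (R'): R=GGBY U=WWRW F=YOOR D=BYYG B=RROB
Query 1: F[1] = O
Query 2: D[2] = Y
Query 3: B[0] = R
Query 4: D[3] = G

Answer: O Y R G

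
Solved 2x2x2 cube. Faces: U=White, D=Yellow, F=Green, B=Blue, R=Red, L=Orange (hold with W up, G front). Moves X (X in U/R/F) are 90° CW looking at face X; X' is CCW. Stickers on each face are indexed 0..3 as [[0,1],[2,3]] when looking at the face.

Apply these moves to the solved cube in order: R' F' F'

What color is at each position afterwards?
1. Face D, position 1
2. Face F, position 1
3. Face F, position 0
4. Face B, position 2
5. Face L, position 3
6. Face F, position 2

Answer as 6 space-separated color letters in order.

After move 1 (R'): R=RRRR U=WBWB F=GWGW D=YGYG B=YBYB
After move 2 (F'): F=WWGG U=WBRR R=GRYR D=OOYG L=OBOW
After move 3 (F'): F=WGWG U=WBGY R=OROR D=BWYG L=OROR
Query 1: D[1] = W
Query 2: F[1] = G
Query 3: F[0] = W
Query 4: B[2] = Y
Query 5: L[3] = R
Query 6: F[2] = W

Answer: W G W Y R W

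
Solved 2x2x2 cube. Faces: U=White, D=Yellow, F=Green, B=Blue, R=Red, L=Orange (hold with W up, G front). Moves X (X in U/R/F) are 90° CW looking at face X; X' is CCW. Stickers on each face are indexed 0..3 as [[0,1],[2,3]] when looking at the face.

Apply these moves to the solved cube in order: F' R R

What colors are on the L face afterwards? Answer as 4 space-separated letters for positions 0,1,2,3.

Answer: O W O W

Derivation:
After move 1 (F'): F=GGGG U=WWRR R=YRYR D=OOYY L=OWOW
After move 2 (R): R=YYRR U=WGRG F=GOGY D=OBYB B=RBWB
After move 3 (R): R=RYRY U=WORY F=GBGB D=OWYR B=GBGB
Query: L face = OWOW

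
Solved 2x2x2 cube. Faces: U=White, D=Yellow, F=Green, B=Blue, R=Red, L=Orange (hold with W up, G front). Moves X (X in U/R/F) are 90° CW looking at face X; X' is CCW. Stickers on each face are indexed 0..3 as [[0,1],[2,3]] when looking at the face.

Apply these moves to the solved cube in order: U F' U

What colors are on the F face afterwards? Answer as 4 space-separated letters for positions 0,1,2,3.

After move 1 (U): U=WWWW F=RRGG R=BBRR B=OOBB L=GGOO
After move 2 (F'): F=RGRG U=WWBR R=YBYR D=GOYY L=GWOW
After move 3 (U): U=BWRW F=YBRG R=OOYR B=GWBB L=RGOW
Query: F face = YBRG

Answer: Y B R G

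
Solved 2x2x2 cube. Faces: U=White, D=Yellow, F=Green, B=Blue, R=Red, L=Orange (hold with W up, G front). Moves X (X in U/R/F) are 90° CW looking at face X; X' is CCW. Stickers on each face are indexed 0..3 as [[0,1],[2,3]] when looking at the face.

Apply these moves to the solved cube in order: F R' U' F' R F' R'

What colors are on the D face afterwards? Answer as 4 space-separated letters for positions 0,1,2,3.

After move 1 (F): F=GGGG U=WWOO R=WRWR D=RRYY L=OYOY
After move 2 (R'): R=RRWW U=WBOB F=GWGO D=RGYG B=YBRB
After move 3 (U'): U=BBWO F=OYGO R=GWWW B=RRRB L=YBOY
After move 4 (F'): F=YOOG U=BBGW R=GWRW D=BYYG L=YOOW
After move 5 (R): R=RGWW U=BOGG F=YYOG D=BRYR B=WRBB
After move 6 (F'): F=YGYO U=BORW R=RGBW D=OWYR L=YGOG
After move 7 (R'): R=GWRB U=BBRW F=YOYW D=OGYO B=RRWB
Query: D face = OGYO

Answer: O G Y O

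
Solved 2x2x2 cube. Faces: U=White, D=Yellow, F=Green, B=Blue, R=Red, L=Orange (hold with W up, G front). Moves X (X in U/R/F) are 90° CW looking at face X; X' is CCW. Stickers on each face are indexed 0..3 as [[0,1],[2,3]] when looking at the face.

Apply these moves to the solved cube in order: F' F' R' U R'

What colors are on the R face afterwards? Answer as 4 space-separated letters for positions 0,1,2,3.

Answer: B O Y O

Derivation:
After move 1 (F'): F=GGGG U=WWRR R=YRYR D=OOYY L=OWOW
After move 2 (F'): F=GGGG U=WWYY R=OROR D=WWYY L=OROR
After move 3 (R'): R=RROO U=WBYB F=GWGY D=WGYG B=YBWB
After move 4 (U): U=YWBB F=RRGY R=YBOO B=ORWB L=GWOR
After move 5 (R'): R=BOYO U=YWBO F=RWGB D=WRYY B=GRGB
Query: R face = BOYO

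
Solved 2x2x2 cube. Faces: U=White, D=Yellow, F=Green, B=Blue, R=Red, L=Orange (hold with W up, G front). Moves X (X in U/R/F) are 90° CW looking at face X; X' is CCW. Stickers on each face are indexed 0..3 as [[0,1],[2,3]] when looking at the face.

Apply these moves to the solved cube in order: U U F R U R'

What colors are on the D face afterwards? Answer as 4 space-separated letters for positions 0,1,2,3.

After move 1 (U): U=WWWW F=RRGG R=BBRR B=OOBB L=GGOO
After move 2 (U): U=WWWW F=BBGG R=OORR B=GGBB L=RROO
After move 3 (F): F=GBGB U=WWOR R=WOWR D=ROYY L=RYOY
After move 4 (R): R=WWRO U=WBOB F=GOGY D=RBYG B=RGWB
After move 5 (U): U=OWBB F=WWGY R=RGRO B=RYWB L=GOOY
After move 6 (R'): R=GORR U=OWBR F=WWGB D=RWYY B=GYBB
Query: D face = RWYY

Answer: R W Y Y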